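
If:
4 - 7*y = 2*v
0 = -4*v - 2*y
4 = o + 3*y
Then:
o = 2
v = -1/3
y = 2/3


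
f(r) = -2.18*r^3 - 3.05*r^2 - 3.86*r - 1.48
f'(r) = -6.54*r^2 - 6.1*r - 3.86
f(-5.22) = 245.64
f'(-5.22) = -150.22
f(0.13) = -2.04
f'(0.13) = -4.76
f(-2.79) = 32.89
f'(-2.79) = -37.75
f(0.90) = -9.01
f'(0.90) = -14.65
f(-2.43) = 21.17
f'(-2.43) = -27.66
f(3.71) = -169.10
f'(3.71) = -116.51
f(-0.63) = 0.29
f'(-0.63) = -2.61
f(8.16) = -1420.54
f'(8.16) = -489.11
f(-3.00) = 41.51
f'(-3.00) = -44.42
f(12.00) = -4254.04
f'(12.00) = -1018.82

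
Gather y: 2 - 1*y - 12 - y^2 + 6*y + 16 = -y^2 + 5*y + 6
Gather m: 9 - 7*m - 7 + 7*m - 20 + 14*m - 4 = 14*m - 22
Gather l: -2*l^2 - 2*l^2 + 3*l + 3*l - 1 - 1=-4*l^2 + 6*l - 2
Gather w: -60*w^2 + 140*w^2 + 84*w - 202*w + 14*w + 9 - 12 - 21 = 80*w^2 - 104*w - 24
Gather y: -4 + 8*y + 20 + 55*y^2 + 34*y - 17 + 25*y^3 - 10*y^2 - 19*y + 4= 25*y^3 + 45*y^2 + 23*y + 3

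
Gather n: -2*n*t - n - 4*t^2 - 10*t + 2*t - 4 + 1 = n*(-2*t - 1) - 4*t^2 - 8*t - 3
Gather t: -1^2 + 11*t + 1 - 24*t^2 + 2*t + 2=-24*t^2 + 13*t + 2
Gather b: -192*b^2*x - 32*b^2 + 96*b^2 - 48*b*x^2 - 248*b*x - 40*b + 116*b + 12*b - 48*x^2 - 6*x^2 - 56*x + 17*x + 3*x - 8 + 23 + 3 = b^2*(64 - 192*x) + b*(-48*x^2 - 248*x + 88) - 54*x^2 - 36*x + 18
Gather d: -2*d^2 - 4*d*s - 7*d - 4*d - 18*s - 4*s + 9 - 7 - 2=-2*d^2 + d*(-4*s - 11) - 22*s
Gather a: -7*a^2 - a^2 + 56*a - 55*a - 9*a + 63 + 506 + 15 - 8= -8*a^2 - 8*a + 576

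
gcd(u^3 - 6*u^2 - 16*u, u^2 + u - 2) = u + 2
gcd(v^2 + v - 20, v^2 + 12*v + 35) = v + 5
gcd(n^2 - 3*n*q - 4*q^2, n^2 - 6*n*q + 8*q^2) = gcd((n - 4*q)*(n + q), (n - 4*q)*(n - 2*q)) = -n + 4*q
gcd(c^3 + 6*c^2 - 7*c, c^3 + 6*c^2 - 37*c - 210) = c + 7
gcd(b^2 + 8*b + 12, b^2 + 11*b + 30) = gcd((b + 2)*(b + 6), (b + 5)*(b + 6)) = b + 6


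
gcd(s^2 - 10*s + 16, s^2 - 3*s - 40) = s - 8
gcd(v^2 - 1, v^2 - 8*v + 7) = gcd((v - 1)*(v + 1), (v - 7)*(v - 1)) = v - 1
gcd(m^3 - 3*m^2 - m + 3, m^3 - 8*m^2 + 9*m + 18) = m^2 - 2*m - 3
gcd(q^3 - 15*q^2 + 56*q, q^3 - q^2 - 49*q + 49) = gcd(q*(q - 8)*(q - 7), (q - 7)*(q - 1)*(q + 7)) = q - 7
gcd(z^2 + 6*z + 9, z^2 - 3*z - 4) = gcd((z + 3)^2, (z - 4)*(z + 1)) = 1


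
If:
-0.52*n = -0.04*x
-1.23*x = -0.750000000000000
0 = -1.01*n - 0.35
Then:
No Solution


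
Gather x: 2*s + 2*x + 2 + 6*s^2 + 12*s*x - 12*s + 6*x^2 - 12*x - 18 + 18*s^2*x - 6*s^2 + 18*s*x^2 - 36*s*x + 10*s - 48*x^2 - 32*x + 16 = x^2*(18*s - 42) + x*(18*s^2 - 24*s - 42)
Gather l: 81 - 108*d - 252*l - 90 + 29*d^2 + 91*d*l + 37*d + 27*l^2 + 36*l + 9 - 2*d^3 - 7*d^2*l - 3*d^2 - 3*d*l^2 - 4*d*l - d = -2*d^3 + 26*d^2 - 72*d + l^2*(27 - 3*d) + l*(-7*d^2 + 87*d - 216)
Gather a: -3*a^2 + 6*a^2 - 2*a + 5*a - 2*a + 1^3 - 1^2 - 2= 3*a^2 + a - 2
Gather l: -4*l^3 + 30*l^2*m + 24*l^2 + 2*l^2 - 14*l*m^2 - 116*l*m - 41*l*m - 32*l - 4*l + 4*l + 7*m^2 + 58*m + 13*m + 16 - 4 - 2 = -4*l^3 + l^2*(30*m + 26) + l*(-14*m^2 - 157*m - 32) + 7*m^2 + 71*m + 10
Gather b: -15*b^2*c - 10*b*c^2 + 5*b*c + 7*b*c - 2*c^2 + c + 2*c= -15*b^2*c + b*(-10*c^2 + 12*c) - 2*c^2 + 3*c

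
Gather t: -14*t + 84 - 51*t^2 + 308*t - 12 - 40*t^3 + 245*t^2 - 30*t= -40*t^3 + 194*t^2 + 264*t + 72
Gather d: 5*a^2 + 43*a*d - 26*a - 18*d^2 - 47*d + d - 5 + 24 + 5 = 5*a^2 - 26*a - 18*d^2 + d*(43*a - 46) + 24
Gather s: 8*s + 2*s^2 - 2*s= 2*s^2 + 6*s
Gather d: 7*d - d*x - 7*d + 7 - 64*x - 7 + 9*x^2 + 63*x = -d*x + 9*x^2 - x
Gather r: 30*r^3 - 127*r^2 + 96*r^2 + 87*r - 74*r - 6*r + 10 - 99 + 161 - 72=30*r^3 - 31*r^2 + 7*r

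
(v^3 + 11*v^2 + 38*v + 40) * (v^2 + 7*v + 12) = v^5 + 18*v^4 + 127*v^3 + 438*v^2 + 736*v + 480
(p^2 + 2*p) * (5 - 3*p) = -3*p^3 - p^2 + 10*p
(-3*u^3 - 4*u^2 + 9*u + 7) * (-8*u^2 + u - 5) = 24*u^5 + 29*u^4 - 61*u^3 - 27*u^2 - 38*u - 35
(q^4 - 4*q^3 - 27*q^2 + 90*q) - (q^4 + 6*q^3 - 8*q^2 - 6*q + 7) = -10*q^3 - 19*q^2 + 96*q - 7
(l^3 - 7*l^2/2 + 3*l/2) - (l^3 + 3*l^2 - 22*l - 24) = -13*l^2/2 + 47*l/2 + 24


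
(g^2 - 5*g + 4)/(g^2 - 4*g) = (g - 1)/g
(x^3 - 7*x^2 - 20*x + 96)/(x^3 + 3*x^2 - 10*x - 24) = (x - 8)/(x + 2)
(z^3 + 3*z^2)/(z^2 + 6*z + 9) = z^2/(z + 3)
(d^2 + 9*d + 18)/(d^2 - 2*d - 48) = (d + 3)/(d - 8)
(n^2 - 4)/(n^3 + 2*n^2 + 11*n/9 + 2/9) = 9*(n^2 - 4)/(9*n^3 + 18*n^2 + 11*n + 2)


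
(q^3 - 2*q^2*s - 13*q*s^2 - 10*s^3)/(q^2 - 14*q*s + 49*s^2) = (q^3 - 2*q^2*s - 13*q*s^2 - 10*s^3)/(q^2 - 14*q*s + 49*s^2)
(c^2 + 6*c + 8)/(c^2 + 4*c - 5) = (c^2 + 6*c + 8)/(c^2 + 4*c - 5)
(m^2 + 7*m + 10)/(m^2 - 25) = (m + 2)/(m - 5)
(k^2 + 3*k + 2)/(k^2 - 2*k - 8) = (k + 1)/(k - 4)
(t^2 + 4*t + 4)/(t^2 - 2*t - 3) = (t^2 + 4*t + 4)/(t^2 - 2*t - 3)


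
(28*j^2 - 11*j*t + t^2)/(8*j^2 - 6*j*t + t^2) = (-7*j + t)/(-2*j + t)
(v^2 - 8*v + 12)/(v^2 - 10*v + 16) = (v - 6)/(v - 8)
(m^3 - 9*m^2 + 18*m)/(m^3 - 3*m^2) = (m - 6)/m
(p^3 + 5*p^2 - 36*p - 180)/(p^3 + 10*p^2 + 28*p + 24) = (p^2 - p - 30)/(p^2 + 4*p + 4)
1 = 1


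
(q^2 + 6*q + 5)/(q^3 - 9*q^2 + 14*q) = (q^2 + 6*q + 5)/(q*(q^2 - 9*q + 14))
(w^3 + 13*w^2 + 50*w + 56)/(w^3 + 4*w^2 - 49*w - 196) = (w + 2)/(w - 7)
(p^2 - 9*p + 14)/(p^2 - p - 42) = (p - 2)/(p + 6)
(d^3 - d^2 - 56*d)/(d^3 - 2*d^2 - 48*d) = (d + 7)/(d + 6)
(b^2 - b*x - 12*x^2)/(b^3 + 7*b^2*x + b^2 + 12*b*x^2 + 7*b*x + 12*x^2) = (b - 4*x)/(b^2 + 4*b*x + b + 4*x)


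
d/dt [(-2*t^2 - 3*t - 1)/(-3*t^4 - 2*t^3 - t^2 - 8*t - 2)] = (-12*t^5 - 31*t^4 - 24*t^3 + 7*t^2 + 6*t - 2)/(9*t^8 + 12*t^7 + 10*t^6 + 52*t^5 + 45*t^4 + 24*t^3 + 68*t^2 + 32*t + 4)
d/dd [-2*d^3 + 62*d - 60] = 62 - 6*d^2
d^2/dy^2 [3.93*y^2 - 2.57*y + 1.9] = 7.86000000000000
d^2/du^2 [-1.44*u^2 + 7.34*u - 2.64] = -2.88000000000000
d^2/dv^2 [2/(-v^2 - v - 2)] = 4*(v^2 + v - (2*v + 1)^2 + 2)/(v^2 + v + 2)^3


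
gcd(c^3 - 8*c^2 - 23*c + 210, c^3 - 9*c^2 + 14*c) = c - 7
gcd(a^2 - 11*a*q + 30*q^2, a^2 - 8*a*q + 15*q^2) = -a + 5*q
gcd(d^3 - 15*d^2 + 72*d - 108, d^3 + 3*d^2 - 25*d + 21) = d - 3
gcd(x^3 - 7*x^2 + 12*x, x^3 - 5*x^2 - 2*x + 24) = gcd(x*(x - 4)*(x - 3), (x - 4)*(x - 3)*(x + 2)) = x^2 - 7*x + 12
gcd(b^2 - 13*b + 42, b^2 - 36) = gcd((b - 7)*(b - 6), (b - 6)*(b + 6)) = b - 6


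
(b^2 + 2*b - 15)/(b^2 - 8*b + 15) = (b + 5)/(b - 5)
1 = 1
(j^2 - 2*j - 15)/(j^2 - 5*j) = (j + 3)/j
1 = 1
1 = 1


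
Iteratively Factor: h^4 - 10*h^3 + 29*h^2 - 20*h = (h - 5)*(h^3 - 5*h^2 + 4*h) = (h - 5)*(h - 4)*(h^2 - h) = h*(h - 5)*(h - 4)*(h - 1)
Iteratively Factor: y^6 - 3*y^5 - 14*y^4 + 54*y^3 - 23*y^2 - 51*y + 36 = (y + 4)*(y^5 - 7*y^4 + 14*y^3 - 2*y^2 - 15*y + 9) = (y - 1)*(y + 4)*(y^4 - 6*y^3 + 8*y^2 + 6*y - 9) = (y - 1)^2*(y + 4)*(y^3 - 5*y^2 + 3*y + 9) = (y - 1)^2*(y + 1)*(y + 4)*(y^2 - 6*y + 9) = (y - 3)*(y - 1)^2*(y + 1)*(y + 4)*(y - 3)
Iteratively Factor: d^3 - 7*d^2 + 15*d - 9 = (d - 1)*(d^2 - 6*d + 9) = (d - 3)*(d - 1)*(d - 3)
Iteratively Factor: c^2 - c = (c)*(c - 1)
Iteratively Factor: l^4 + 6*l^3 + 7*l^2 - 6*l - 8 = (l + 2)*(l^3 + 4*l^2 - l - 4) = (l - 1)*(l + 2)*(l^2 + 5*l + 4) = (l - 1)*(l + 2)*(l + 4)*(l + 1)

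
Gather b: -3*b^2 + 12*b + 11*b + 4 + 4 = -3*b^2 + 23*b + 8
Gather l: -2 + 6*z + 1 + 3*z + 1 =9*z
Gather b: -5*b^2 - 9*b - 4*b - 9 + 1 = -5*b^2 - 13*b - 8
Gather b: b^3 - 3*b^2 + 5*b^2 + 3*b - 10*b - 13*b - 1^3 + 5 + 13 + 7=b^3 + 2*b^2 - 20*b + 24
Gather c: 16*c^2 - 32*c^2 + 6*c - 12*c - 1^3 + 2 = -16*c^2 - 6*c + 1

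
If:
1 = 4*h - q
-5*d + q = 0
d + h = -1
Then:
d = -5/9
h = -4/9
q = -25/9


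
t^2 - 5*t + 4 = (t - 4)*(t - 1)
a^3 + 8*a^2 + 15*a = a*(a + 3)*(a + 5)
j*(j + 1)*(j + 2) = j^3 + 3*j^2 + 2*j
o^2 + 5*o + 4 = (o + 1)*(o + 4)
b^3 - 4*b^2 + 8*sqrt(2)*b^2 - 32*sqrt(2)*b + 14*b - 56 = (b - 4)*(b + sqrt(2))*(b + 7*sqrt(2))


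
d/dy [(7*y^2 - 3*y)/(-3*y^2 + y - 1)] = (-2*y^2 - 14*y + 3)/(9*y^4 - 6*y^3 + 7*y^2 - 2*y + 1)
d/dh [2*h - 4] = 2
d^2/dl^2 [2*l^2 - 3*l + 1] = 4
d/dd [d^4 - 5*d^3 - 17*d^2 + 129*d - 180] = 4*d^3 - 15*d^2 - 34*d + 129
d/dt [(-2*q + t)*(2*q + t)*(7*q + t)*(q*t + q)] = q*(-28*q^3 - 8*q^2*t - 4*q^2 + 21*q*t^2 + 14*q*t + 4*t^3 + 3*t^2)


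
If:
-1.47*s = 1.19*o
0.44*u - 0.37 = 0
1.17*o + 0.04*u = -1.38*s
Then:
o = -0.64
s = 0.52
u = 0.84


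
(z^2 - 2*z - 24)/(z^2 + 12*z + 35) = (z^2 - 2*z - 24)/(z^2 + 12*z + 35)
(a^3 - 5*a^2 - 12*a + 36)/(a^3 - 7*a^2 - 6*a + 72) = (a - 2)/(a - 4)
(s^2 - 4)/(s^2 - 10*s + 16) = (s + 2)/(s - 8)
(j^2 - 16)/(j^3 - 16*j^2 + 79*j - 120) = (j^2 - 16)/(j^3 - 16*j^2 + 79*j - 120)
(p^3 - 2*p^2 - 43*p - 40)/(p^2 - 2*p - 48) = (p^2 + 6*p + 5)/(p + 6)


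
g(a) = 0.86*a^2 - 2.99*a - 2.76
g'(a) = 1.72*a - 2.99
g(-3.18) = 15.44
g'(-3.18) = -8.46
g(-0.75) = -0.03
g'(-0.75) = -4.28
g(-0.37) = -1.54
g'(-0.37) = -3.63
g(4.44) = 0.92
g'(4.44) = 4.65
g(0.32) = -3.63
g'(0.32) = -2.44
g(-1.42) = 3.22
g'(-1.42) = -5.43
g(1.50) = -5.31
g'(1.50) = -0.41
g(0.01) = -2.79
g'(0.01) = -2.97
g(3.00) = -3.99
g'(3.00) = 2.17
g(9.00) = 39.99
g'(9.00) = 12.49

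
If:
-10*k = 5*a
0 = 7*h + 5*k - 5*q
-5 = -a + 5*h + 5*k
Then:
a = 25*q/12 + 35/12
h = 35*q/24 + 25/24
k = -25*q/24 - 35/24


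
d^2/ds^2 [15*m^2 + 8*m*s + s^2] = 2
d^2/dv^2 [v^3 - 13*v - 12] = 6*v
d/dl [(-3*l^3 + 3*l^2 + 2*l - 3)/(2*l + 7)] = (-12*l^3 - 57*l^2 + 42*l + 20)/(4*l^2 + 28*l + 49)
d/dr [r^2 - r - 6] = 2*r - 1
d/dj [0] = 0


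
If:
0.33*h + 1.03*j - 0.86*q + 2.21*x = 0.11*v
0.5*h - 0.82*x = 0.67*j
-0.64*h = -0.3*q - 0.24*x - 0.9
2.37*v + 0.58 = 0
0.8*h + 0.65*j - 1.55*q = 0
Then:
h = 2.16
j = 2.37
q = 2.11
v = -0.24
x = -0.62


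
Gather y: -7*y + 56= 56 - 7*y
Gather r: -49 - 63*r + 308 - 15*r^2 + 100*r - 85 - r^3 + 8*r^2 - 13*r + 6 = -r^3 - 7*r^2 + 24*r + 180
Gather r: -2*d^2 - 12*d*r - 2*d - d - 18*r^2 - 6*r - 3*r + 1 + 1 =-2*d^2 - 3*d - 18*r^2 + r*(-12*d - 9) + 2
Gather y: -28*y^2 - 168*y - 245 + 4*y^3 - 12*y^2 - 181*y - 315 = 4*y^3 - 40*y^2 - 349*y - 560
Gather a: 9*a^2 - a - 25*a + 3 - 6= 9*a^2 - 26*a - 3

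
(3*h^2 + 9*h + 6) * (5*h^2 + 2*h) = 15*h^4 + 51*h^3 + 48*h^2 + 12*h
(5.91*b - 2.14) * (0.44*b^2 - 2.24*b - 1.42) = 2.6004*b^3 - 14.18*b^2 - 3.5986*b + 3.0388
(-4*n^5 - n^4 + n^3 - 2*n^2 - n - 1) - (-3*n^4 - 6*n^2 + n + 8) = -4*n^5 + 2*n^4 + n^3 + 4*n^2 - 2*n - 9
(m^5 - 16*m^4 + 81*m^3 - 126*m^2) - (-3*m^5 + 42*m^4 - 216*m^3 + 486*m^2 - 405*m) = 4*m^5 - 58*m^4 + 297*m^3 - 612*m^2 + 405*m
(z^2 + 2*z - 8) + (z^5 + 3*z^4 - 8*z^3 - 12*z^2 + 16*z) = z^5 + 3*z^4 - 8*z^3 - 11*z^2 + 18*z - 8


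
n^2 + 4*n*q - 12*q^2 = (n - 2*q)*(n + 6*q)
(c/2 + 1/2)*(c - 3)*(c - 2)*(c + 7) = c^4/2 + 3*c^3/2 - 27*c^2/2 + 13*c/2 + 21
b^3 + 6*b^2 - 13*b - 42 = (b - 3)*(b + 2)*(b + 7)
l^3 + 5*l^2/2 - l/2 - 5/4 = (l + 5/2)*(l - sqrt(2)/2)*(l + sqrt(2)/2)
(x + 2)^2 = x^2 + 4*x + 4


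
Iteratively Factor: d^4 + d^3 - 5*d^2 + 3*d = (d)*(d^3 + d^2 - 5*d + 3) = d*(d - 1)*(d^2 + 2*d - 3) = d*(d - 1)^2*(d + 3)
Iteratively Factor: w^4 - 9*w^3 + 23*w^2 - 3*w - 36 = (w + 1)*(w^3 - 10*w^2 + 33*w - 36) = (w - 3)*(w + 1)*(w^2 - 7*w + 12) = (w - 3)^2*(w + 1)*(w - 4)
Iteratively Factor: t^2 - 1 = (t + 1)*(t - 1)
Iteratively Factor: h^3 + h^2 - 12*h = (h - 3)*(h^2 + 4*h) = (h - 3)*(h + 4)*(h)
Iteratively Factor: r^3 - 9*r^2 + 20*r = (r - 4)*(r^2 - 5*r) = (r - 5)*(r - 4)*(r)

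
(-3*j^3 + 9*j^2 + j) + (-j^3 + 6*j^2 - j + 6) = -4*j^3 + 15*j^2 + 6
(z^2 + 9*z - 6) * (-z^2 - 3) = -z^4 - 9*z^3 + 3*z^2 - 27*z + 18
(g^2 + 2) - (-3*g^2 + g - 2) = 4*g^2 - g + 4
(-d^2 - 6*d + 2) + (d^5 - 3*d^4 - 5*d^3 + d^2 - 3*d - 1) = d^5 - 3*d^4 - 5*d^3 - 9*d + 1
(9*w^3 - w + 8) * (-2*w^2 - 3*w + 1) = -18*w^5 - 27*w^4 + 11*w^3 - 13*w^2 - 25*w + 8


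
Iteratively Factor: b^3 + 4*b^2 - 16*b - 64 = (b + 4)*(b^2 - 16) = (b + 4)^2*(b - 4)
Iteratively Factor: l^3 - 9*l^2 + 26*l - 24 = (l - 2)*(l^2 - 7*l + 12) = (l - 3)*(l - 2)*(l - 4)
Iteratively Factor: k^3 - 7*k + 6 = (k + 3)*(k^2 - 3*k + 2) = (k - 1)*(k + 3)*(k - 2)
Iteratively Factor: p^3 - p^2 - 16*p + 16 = (p + 4)*(p^2 - 5*p + 4) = (p - 1)*(p + 4)*(p - 4)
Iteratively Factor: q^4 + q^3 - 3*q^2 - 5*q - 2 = (q + 1)*(q^3 - 3*q - 2) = (q - 2)*(q + 1)*(q^2 + 2*q + 1) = (q - 2)*(q + 1)^2*(q + 1)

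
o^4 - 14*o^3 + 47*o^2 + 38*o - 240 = (o - 8)*(o - 5)*(o - 3)*(o + 2)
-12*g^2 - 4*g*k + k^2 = (-6*g + k)*(2*g + k)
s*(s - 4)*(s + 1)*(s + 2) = s^4 - s^3 - 10*s^2 - 8*s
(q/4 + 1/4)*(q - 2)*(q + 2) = q^3/4 + q^2/4 - q - 1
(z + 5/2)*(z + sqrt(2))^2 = z^3 + 5*z^2/2 + 2*sqrt(2)*z^2 + 2*z + 5*sqrt(2)*z + 5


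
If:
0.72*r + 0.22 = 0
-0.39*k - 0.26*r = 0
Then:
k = 0.20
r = -0.31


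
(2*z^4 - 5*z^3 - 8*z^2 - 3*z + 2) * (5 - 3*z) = -6*z^5 + 25*z^4 - z^3 - 31*z^2 - 21*z + 10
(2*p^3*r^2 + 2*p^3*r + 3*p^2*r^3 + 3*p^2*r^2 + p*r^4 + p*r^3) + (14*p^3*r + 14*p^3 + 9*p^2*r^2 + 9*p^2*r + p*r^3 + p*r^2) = 2*p^3*r^2 + 16*p^3*r + 14*p^3 + 3*p^2*r^3 + 12*p^2*r^2 + 9*p^2*r + p*r^4 + 2*p*r^3 + p*r^2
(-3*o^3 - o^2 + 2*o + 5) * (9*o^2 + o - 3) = -27*o^5 - 12*o^4 + 26*o^3 + 50*o^2 - o - 15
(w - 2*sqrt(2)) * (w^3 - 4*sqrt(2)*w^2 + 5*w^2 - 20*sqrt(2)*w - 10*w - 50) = w^4 - 6*sqrt(2)*w^3 + 5*w^3 - 30*sqrt(2)*w^2 + 6*w^2 + 20*sqrt(2)*w + 30*w + 100*sqrt(2)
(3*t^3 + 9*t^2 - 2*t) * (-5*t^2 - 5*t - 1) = -15*t^5 - 60*t^4 - 38*t^3 + t^2 + 2*t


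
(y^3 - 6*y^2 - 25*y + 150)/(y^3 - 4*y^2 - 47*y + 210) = (y + 5)/(y + 7)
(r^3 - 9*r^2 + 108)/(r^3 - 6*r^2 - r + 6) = (r^2 - 3*r - 18)/(r^2 - 1)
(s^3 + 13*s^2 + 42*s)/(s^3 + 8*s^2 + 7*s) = (s + 6)/(s + 1)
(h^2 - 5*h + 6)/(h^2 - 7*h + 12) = (h - 2)/(h - 4)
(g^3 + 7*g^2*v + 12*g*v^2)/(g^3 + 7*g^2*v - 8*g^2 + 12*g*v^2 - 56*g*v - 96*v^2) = g/(g - 8)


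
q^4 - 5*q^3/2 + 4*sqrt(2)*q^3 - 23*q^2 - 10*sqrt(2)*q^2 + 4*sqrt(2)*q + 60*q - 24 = (q - 2)*(q - 1/2)*(q - 2*sqrt(2))*(q + 6*sqrt(2))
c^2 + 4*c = c*(c + 4)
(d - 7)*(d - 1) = d^2 - 8*d + 7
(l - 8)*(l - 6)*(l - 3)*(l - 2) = l^4 - 19*l^3 + 124*l^2 - 324*l + 288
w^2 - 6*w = w*(w - 6)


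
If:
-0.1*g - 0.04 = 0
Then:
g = -0.40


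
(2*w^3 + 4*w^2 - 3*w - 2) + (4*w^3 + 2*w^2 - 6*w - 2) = 6*w^3 + 6*w^2 - 9*w - 4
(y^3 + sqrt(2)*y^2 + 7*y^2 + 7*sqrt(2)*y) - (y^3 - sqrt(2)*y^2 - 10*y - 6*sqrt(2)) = 2*sqrt(2)*y^2 + 7*y^2 + 7*sqrt(2)*y + 10*y + 6*sqrt(2)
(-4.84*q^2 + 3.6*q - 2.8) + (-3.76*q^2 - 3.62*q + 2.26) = -8.6*q^2 - 0.02*q - 0.54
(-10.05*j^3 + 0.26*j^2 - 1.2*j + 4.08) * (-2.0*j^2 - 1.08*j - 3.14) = 20.1*j^5 + 10.334*j^4 + 33.6762*j^3 - 7.6804*j^2 - 0.638400000000001*j - 12.8112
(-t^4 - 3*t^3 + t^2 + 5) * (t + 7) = -t^5 - 10*t^4 - 20*t^3 + 7*t^2 + 5*t + 35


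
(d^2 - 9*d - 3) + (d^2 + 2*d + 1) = 2*d^2 - 7*d - 2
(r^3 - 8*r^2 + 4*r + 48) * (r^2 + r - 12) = r^5 - 7*r^4 - 16*r^3 + 148*r^2 - 576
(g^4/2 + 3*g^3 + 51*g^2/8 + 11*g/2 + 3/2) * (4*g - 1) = 2*g^5 + 23*g^4/2 + 45*g^3/2 + 125*g^2/8 + g/2 - 3/2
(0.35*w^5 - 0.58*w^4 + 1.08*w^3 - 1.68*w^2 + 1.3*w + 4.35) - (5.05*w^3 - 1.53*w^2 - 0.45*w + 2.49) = 0.35*w^5 - 0.58*w^4 - 3.97*w^3 - 0.15*w^2 + 1.75*w + 1.86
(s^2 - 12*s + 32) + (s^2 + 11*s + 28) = 2*s^2 - s + 60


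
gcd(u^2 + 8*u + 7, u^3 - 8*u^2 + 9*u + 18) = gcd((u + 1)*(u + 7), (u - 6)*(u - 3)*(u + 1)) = u + 1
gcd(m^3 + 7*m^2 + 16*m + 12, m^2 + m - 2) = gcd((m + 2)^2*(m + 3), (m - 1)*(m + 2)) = m + 2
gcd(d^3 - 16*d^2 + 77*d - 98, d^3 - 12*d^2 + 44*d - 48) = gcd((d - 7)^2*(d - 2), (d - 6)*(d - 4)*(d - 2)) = d - 2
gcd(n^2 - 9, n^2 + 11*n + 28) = 1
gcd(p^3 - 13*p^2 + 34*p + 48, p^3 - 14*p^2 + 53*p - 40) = p - 8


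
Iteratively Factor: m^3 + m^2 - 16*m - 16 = (m + 1)*(m^2 - 16) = (m + 1)*(m + 4)*(m - 4)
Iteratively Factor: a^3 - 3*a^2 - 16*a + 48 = (a - 3)*(a^2 - 16) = (a - 4)*(a - 3)*(a + 4)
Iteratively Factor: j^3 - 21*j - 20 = (j + 4)*(j^2 - 4*j - 5) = (j + 1)*(j + 4)*(j - 5)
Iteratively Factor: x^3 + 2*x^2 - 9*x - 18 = (x + 2)*(x^2 - 9) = (x - 3)*(x + 2)*(x + 3)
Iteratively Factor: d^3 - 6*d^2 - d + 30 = (d - 3)*(d^2 - 3*d - 10) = (d - 3)*(d + 2)*(d - 5)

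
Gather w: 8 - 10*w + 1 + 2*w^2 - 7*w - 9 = 2*w^2 - 17*w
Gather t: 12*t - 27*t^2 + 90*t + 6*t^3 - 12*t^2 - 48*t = 6*t^3 - 39*t^2 + 54*t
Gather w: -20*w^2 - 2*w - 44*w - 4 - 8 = -20*w^2 - 46*w - 12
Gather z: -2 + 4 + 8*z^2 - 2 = 8*z^2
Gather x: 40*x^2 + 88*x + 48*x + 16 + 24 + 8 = 40*x^2 + 136*x + 48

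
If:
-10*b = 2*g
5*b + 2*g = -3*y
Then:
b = 3*y/5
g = -3*y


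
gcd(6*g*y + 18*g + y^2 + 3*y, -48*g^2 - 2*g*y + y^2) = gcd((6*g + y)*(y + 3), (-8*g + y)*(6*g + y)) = 6*g + y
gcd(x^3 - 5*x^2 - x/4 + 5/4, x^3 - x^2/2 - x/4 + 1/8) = x^2 - 1/4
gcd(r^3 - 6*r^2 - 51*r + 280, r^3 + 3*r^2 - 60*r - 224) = r^2 - r - 56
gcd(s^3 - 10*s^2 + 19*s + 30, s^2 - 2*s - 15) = s - 5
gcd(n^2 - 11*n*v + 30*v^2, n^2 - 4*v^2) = 1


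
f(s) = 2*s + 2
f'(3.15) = 2.00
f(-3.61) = -5.22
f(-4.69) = -7.38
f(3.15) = 8.30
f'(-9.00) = 2.00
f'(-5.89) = 2.00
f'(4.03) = 2.00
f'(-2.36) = 2.00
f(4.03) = 10.06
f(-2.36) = -2.72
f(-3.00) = -4.00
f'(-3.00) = 2.00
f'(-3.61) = 2.00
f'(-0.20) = 2.00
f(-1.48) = -0.96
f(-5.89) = -9.78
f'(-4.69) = 2.00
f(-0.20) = 1.60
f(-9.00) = -16.00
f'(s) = 2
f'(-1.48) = 2.00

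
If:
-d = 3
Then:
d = -3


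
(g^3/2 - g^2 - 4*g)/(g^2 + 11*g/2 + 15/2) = g*(g^2 - 2*g - 8)/(2*g^2 + 11*g + 15)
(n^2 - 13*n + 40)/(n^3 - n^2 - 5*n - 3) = (-n^2 + 13*n - 40)/(-n^3 + n^2 + 5*n + 3)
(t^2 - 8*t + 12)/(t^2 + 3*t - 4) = (t^2 - 8*t + 12)/(t^2 + 3*t - 4)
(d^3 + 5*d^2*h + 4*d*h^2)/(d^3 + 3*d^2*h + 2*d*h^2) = (d + 4*h)/(d + 2*h)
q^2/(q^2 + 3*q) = q/(q + 3)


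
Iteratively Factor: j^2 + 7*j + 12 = (j + 3)*(j + 4)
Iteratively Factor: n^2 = (n)*(n)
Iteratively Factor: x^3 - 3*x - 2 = (x - 2)*(x^2 + 2*x + 1) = (x - 2)*(x + 1)*(x + 1)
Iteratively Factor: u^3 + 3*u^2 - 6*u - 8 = (u - 2)*(u^2 + 5*u + 4) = (u - 2)*(u + 4)*(u + 1)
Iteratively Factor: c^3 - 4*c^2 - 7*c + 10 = (c + 2)*(c^2 - 6*c + 5) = (c - 1)*(c + 2)*(c - 5)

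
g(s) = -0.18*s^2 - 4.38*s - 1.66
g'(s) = -0.36*s - 4.38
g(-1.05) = 2.74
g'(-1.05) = -4.00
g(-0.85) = 1.93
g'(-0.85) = -4.07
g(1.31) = -7.71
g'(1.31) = -4.85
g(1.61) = -9.18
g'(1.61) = -4.96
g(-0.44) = 0.23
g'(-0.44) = -4.22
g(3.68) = -20.22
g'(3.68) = -5.70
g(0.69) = -4.77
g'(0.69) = -4.63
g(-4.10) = 13.27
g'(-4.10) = -2.90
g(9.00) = -55.66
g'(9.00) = -7.62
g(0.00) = -1.66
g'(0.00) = -4.38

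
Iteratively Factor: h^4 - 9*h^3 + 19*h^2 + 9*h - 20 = (h - 4)*(h^3 - 5*h^2 - h + 5) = (h - 4)*(h - 1)*(h^2 - 4*h - 5) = (h - 5)*(h - 4)*(h - 1)*(h + 1)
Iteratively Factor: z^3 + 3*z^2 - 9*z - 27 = (z - 3)*(z^2 + 6*z + 9) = (z - 3)*(z + 3)*(z + 3)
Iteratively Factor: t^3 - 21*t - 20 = (t + 4)*(t^2 - 4*t - 5) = (t - 5)*(t + 4)*(t + 1)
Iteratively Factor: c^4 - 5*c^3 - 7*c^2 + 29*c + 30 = (c + 2)*(c^3 - 7*c^2 + 7*c + 15) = (c + 1)*(c + 2)*(c^2 - 8*c + 15) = (c - 5)*(c + 1)*(c + 2)*(c - 3)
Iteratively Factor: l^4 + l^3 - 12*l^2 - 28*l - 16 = (l + 1)*(l^3 - 12*l - 16) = (l + 1)*(l + 2)*(l^2 - 2*l - 8) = (l + 1)*(l + 2)^2*(l - 4)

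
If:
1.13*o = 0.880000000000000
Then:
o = 0.78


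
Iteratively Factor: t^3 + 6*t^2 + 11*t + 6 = (t + 1)*(t^2 + 5*t + 6) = (t + 1)*(t + 2)*(t + 3)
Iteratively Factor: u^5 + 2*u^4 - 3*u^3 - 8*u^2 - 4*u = (u + 1)*(u^4 + u^3 - 4*u^2 - 4*u) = (u + 1)*(u + 2)*(u^3 - u^2 - 2*u) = (u - 2)*(u + 1)*(u + 2)*(u^2 + u) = u*(u - 2)*(u + 1)*(u + 2)*(u + 1)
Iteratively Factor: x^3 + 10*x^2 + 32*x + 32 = (x + 2)*(x^2 + 8*x + 16) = (x + 2)*(x + 4)*(x + 4)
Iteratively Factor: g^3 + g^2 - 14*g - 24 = (g + 3)*(g^2 - 2*g - 8) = (g - 4)*(g + 3)*(g + 2)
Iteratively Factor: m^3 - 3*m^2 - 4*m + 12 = (m - 2)*(m^2 - m - 6) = (m - 2)*(m + 2)*(m - 3)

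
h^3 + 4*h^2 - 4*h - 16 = (h - 2)*(h + 2)*(h + 4)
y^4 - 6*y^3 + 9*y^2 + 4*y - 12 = (y - 3)*(y - 2)^2*(y + 1)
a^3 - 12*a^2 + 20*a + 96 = (a - 8)*(a - 6)*(a + 2)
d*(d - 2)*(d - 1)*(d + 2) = d^4 - d^3 - 4*d^2 + 4*d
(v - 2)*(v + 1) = v^2 - v - 2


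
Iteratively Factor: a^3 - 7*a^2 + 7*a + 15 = (a - 3)*(a^2 - 4*a - 5) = (a - 3)*(a + 1)*(a - 5)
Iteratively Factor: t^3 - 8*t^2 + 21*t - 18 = (t - 3)*(t^2 - 5*t + 6) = (t - 3)^2*(t - 2)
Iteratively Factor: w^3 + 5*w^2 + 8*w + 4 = (w + 2)*(w^2 + 3*w + 2) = (w + 1)*(w + 2)*(w + 2)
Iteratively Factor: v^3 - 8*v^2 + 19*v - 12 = (v - 3)*(v^2 - 5*v + 4) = (v - 3)*(v - 1)*(v - 4)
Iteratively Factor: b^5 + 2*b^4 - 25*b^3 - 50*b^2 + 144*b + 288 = (b + 3)*(b^4 - b^3 - 22*b^2 + 16*b + 96) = (b - 4)*(b + 3)*(b^3 + 3*b^2 - 10*b - 24) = (b - 4)*(b - 3)*(b + 3)*(b^2 + 6*b + 8) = (b - 4)*(b - 3)*(b + 3)*(b + 4)*(b + 2)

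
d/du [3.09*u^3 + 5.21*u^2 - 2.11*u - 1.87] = 9.27*u^2 + 10.42*u - 2.11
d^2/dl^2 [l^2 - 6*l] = 2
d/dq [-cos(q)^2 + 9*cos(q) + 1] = (2*cos(q) - 9)*sin(q)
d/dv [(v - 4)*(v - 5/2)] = 2*v - 13/2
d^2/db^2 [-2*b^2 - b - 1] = -4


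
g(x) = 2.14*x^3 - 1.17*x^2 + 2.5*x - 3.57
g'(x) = 6.42*x^2 - 2.34*x + 2.5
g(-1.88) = -26.62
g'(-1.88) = 29.59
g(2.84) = 43.11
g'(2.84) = 47.64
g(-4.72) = -266.47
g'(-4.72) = 156.57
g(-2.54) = -52.54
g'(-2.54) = 49.86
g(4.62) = 194.03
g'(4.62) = 128.72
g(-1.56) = -18.44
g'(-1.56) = 21.77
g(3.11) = 57.26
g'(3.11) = 57.32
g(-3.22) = -95.20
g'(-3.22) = 76.60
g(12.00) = 3555.87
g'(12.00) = 898.90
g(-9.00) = -1680.90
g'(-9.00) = 543.58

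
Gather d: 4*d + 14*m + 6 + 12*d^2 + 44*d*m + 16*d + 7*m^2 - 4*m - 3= 12*d^2 + d*(44*m + 20) + 7*m^2 + 10*m + 3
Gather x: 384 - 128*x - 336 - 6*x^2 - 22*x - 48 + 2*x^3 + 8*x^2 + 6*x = 2*x^3 + 2*x^2 - 144*x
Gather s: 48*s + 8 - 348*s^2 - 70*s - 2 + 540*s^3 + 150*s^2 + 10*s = 540*s^3 - 198*s^2 - 12*s + 6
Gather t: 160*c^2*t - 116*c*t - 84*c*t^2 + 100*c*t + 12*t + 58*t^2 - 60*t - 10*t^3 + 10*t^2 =-10*t^3 + t^2*(68 - 84*c) + t*(160*c^2 - 16*c - 48)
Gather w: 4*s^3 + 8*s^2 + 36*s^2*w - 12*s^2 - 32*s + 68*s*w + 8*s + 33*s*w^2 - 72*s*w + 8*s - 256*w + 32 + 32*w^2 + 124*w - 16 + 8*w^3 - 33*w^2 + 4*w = 4*s^3 - 4*s^2 - 16*s + 8*w^3 + w^2*(33*s - 1) + w*(36*s^2 - 4*s - 128) + 16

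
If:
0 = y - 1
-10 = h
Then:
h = -10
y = 1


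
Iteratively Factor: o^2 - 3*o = (o - 3)*(o)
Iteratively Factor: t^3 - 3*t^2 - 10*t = (t + 2)*(t^2 - 5*t) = t*(t + 2)*(t - 5)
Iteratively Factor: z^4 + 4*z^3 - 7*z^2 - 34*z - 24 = (z + 4)*(z^3 - 7*z - 6) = (z + 2)*(z + 4)*(z^2 - 2*z - 3) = (z - 3)*(z + 2)*(z + 4)*(z + 1)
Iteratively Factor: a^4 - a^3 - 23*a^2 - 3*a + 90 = (a + 3)*(a^3 - 4*a^2 - 11*a + 30) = (a - 2)*(a + 3)*(a^2 - 2*a - 15) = (a - 5)*(a - 2)*(a + 3)*(a + 3)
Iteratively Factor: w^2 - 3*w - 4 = (w + 1)*(w - 4)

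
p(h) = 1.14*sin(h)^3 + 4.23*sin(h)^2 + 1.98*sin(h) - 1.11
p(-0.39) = -1.31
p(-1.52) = -0.00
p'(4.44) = 0.81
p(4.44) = -0.11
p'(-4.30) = -5.05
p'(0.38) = 5.19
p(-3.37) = -0.43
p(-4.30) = 5.13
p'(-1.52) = -0.16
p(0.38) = 0.26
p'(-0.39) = -0.69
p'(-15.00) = 1.58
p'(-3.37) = -3.97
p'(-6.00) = 4.43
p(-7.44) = -0.25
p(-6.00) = -0.20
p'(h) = 3.42*sin(h)^2*cos(h) + 8.46*sin(h)*cos(h) + 1.98*cos(h)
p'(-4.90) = 2.54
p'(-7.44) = -1.17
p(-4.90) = 6.00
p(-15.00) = -0.92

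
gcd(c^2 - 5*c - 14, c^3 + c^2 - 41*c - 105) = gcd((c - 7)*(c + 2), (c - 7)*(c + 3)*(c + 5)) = c - 7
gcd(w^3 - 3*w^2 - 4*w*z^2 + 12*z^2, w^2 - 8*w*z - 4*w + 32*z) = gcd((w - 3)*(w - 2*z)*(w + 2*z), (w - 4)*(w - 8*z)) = 1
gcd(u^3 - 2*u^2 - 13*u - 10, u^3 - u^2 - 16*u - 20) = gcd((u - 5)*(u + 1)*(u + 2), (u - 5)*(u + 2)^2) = u^2 - 3*u - 10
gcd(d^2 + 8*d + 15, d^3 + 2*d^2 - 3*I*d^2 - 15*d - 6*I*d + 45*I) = d + 5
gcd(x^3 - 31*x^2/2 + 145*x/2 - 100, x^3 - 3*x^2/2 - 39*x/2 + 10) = x - 5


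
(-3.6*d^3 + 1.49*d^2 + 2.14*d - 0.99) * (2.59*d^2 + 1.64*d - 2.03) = -9.324*d^5 - 2.0449*d^4 + 15.2942*d^3 - 2.0792*d^2 - 5.9678*d + 2.0097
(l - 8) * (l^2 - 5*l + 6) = l^3 - 13*l^2 + 46*l - 48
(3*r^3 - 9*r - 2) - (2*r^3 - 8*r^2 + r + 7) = r^3 + 8*r^2 - 10*r - 9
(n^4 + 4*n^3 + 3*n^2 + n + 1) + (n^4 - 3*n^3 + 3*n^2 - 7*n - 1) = 2*n^4 + n^3 + 6*n^2 - 6*n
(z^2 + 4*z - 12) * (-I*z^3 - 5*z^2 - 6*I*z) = -I*z^5 - 5*z^4 - 4*I*z^4 - 20*z^3 + 6*I*z^3 + 60*z^2 - 24*I*z^2 + 72*I*z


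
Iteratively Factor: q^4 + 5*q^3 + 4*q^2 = (q + 4)*(q^3 + q^2) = q*(q + 4)*(q^2 + q) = q^2*(q + 4)*(q + 1)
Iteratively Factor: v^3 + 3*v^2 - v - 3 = (v - 1)*(v^2 + 4*v + 3) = (v - 1)*(v + 3)*(v + 1)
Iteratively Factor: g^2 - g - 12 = (g + 3)*(g - 4)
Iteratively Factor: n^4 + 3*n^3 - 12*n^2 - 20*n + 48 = (n - 2)*(n^3 + 5*n^2 - 2*n - 24) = (n - 2)*(n + 4)*(n^2 + n - 6) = (n - 2)*(n + 3)*(n + 4)*(n - 2)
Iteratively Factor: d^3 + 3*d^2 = (d)*(d^2 + 3*d) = d^2*(d + 3)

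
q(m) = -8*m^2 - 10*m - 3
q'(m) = -16*m - 10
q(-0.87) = -0.36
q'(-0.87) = 3.92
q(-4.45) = -116.92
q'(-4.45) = 61.20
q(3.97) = -168.79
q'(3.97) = -73.52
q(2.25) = -66.00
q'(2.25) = -46.00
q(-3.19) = -52.51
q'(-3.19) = 41.04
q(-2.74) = -35.66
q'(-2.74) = 33.84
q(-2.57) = -30.14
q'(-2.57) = 31.12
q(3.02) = -106.16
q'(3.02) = -58.32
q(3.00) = -105.00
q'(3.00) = -58.00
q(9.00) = -741.00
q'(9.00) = -154.00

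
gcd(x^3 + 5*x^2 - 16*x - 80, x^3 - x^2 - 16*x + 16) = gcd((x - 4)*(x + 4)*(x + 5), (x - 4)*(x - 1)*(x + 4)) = x^2 - 16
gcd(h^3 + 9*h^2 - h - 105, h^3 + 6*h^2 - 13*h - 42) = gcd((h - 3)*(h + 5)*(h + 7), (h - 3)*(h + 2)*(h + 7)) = h^2 + 4*h - 21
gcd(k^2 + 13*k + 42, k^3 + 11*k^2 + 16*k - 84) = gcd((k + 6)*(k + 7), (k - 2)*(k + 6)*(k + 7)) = k^2 + 13*k + 42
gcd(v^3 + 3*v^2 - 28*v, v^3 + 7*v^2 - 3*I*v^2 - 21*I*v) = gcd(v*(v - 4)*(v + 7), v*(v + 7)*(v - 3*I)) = v^2 + 7*v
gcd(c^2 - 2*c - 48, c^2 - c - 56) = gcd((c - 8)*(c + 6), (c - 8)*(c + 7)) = c - 8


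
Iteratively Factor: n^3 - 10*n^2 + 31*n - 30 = (n - 3)*(n^2 - 7*n + 10) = (n - 5)*(n - 3)*(n - 2)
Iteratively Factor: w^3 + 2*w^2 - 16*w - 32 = (w - 4)*(w^2 + 6*w + 8) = (w - 4)*(w + 2)*(w + 4)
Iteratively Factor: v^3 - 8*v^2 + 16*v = (v)*(v^2 - 8*v + 16) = v*(v - 4)*(v - 4)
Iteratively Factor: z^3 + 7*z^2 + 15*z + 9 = (z + 3)*(z^2 + 4*z + 3) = (z + 1)*(z + 3)*(z + 3)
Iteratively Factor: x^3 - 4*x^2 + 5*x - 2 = (x - 1)*(x^2 - 3*x + 2) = (x - 1)^2*(x - 2)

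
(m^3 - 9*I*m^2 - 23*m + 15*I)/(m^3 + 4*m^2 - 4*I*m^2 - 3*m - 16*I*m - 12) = (m - 5*I)/(m + 4)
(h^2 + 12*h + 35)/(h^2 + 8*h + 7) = (h + 5)/(h + 1)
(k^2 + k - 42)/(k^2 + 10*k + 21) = (k - 6)/(k + 3)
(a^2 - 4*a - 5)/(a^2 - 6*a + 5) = (a + 1)/(a - 1)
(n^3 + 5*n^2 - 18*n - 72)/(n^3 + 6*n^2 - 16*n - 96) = (n + 3)/(n + 4)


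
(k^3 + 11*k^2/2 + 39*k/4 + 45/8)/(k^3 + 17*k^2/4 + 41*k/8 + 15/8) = (4*k^2 + 12*k + 9)/(4*k^2 + 7*k + 3)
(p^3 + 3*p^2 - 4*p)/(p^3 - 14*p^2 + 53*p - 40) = p*(p + 4)/(p^2 - 13*p + 40)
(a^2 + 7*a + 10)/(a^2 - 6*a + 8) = (a^2 + 7*a + 10)/(a^2 - 6*a + 8)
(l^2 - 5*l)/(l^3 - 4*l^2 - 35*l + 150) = l/(l^2 + l - 30)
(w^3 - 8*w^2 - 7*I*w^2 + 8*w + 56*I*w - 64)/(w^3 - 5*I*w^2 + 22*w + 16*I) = (w - 8)/(w + 2*I)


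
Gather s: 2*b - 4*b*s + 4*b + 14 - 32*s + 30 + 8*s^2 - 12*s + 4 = 6*b + 8*s^2 + s*(-4*b - 44) + 48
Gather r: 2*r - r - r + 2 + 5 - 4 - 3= 0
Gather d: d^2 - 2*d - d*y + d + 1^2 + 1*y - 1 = d^2 + d*(-y - 1) + y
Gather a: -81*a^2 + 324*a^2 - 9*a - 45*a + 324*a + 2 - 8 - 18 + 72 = 243*a^2 + 270*a + 48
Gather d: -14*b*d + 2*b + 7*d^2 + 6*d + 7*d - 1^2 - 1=2*b + 7*d^2 + d*(13 - 14*b) - 2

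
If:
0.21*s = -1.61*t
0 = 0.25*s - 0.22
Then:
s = 0.88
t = -0.11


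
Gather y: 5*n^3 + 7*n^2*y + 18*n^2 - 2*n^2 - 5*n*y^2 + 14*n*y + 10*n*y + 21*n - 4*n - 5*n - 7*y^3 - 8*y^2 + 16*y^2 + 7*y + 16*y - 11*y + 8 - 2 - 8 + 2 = 5*n^3 + 16*n^2 + 12*n - 7*y^3 + y^2*(8 - 5*n) + y*(7*n^2 + 24*n + 12)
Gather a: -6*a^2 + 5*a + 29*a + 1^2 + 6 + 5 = -6*a^2 + 34*a + 12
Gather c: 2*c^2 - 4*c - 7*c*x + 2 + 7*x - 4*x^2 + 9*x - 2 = 2*c^2 + c*(-7*x - 4) - 4*x^2 + 16*x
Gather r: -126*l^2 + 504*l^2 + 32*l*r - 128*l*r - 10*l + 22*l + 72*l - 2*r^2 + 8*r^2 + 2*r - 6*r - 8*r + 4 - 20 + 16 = 378*l^2 + 84*l + 6*r^2 + r*(-96*l - 12)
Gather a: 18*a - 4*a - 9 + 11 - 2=14*a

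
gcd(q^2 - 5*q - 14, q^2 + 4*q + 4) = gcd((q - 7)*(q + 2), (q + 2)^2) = q + 2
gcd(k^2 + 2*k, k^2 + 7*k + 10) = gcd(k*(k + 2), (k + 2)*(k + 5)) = k + 2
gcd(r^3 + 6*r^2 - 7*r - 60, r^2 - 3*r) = r - 3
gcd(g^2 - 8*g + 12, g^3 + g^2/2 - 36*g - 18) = g - 6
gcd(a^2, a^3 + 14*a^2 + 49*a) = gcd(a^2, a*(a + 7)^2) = a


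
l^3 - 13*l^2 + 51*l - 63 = (l - 7)*(l - 3)^2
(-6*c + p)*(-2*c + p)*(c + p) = 12*c^3 + 4*c^2*p - 7*c*p^2 + p^3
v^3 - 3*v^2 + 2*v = v*(v - 2)*(v - 1)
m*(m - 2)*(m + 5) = m^3 + 3*m^2 - 10*m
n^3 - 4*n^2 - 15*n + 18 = (n - 6)*(n - 1)*(n + 3)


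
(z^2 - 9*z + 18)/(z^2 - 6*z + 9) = (z - 6)/(z - 3)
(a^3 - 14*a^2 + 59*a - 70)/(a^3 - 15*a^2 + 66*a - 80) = (a - 7)/(a - 8)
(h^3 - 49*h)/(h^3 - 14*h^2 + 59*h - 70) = h*(h + 7)/(h^2 - 7*h + 10)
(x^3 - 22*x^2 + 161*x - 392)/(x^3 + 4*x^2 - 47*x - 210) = (x^2 - 15*x + 56)/(x^2 + 11*x + 30)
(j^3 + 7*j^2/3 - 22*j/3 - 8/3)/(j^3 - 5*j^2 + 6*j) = (3*j^2 + 13*j + 4)/(3*j*(j - 3))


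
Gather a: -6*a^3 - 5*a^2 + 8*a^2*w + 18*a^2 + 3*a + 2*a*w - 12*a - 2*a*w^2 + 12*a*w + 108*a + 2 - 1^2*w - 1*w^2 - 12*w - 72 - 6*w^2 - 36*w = -6*a^3 + a^2*(8*w + 13) + a*(-2*w^2 + 14*w + 99) - 7*w^2 - 49*w - 70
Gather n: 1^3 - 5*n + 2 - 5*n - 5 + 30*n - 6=20*n - 8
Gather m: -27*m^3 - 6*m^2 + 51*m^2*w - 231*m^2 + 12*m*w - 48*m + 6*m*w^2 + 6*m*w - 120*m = -27*m^3 + m^2*(51*w - 237) + m*(6*w^2 + 18*w - 168)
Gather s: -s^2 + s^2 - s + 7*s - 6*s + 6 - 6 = 0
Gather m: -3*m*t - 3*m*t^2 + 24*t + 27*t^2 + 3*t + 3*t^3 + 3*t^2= m*(-3*t^2 - 3*t) + 3*t^3 + 30*t^2 + 27*t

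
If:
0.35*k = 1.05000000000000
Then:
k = 3.00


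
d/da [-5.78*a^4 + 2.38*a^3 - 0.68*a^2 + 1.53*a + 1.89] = -23.12*a^3 + 7.14*a^2 - 1.36*a + 1.53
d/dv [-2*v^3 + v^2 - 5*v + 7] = -6*v^2 + 2*v - 5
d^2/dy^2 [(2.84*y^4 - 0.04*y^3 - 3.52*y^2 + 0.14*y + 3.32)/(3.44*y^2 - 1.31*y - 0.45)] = (67.214848*y^6 - 76.789056*y^5 + 2.86442399999999*y^4 - 1.885896*y^3 + 209.791272*y^2 - 88.515768*y + 20.082964)/(40.707584*y^6 - 46.506048*y^5 + 1.734792*y^4 + 9.919189*y^3 - 0.226935*y^2 - 0.795825*y - 0.091125)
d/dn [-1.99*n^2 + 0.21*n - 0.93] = 0.21 - 3.98*n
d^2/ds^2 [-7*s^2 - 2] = -14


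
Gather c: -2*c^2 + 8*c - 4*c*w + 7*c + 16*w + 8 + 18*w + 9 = -2*c^2 + c*(15 - 4*w) + 34*w + 17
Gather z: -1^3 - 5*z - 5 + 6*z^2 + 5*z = 6*z^2 - 6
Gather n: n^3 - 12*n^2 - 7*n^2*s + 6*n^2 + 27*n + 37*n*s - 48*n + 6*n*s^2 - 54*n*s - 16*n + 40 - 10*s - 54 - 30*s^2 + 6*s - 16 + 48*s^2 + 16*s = n^3 + n^2*(-7*s - 6) + n*(6*s^2 - 17*s - 37) + 18*s^2 + 12*s - 30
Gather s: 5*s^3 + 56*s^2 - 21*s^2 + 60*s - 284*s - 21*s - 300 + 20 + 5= 5*s^3 + 35*s^2 - 245*s - 275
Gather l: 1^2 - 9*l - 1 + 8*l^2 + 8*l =8*l^2 - l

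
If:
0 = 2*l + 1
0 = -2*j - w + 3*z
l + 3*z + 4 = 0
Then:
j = -w/2 - 7/4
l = -1/2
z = -7/6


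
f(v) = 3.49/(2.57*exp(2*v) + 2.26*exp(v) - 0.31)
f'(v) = 3.49*(-5.14*exp(2*v) - 2.26*exp(v))/(2.57*exp(2*v) + 2.26*exp(v) - 0.31)^2 = (-17.9386*exp(v) - 7.8874)*exp(v)/(2.57*exp(2*v) + 2.26*exp(v) - 0.31)^2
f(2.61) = 0.01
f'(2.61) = -0.01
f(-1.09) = 4.71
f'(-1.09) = -8.54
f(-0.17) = 1.02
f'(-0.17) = -1.65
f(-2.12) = -2051.72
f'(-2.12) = -416526.23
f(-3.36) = -15.28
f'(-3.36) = -5.67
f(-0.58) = 1.98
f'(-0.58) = -3.24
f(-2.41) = -40.45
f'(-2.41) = -114.59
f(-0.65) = 2.22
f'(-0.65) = -3.65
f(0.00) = 0.77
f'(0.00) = -1.26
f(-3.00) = -18.26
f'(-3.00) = -11.97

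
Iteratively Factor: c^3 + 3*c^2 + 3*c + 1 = (c + 1)*(c^2 + 2*c + 1) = (c + 1)^2*(c + 1)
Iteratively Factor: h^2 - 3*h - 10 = (h - 5)*(h + 2)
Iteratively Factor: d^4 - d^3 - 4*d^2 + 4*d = (d - 2)*(d^3 + d^2 - 2*d) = (d - 2)*(d - 1)*(d^2 + 2*d) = (d - 2)*(d - 1)*(d + 2)*(d)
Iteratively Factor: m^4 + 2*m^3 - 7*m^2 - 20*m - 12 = (m + 1)*(m^3 + m^2 - 8*m - 12) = (m + 1)*(m + 2)*(m^2 - m - 6) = (m - 3)*(m + 1)*(m + 2)*(m + 2)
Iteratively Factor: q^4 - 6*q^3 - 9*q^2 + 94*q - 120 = (q + 4)*(q^3 - 10*q^2 + 31*q - 30) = (q - 2)*(q + 4)*(q^2 - 8*q + 15) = (q - 5)*(q - 2)*(q + 4)*(q - 3)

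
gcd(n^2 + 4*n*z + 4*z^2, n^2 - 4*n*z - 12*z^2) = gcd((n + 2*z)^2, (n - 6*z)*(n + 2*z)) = n + 2*z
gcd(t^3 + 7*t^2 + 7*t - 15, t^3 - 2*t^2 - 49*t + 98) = 1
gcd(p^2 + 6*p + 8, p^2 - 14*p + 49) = 1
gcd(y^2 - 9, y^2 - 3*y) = y - 3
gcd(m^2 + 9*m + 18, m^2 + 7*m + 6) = m + 6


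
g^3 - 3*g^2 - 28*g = g*(g - 7)*(g + 4)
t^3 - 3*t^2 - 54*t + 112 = (t - 8)*(t - 2)*(t + 7)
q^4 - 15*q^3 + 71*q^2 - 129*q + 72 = (q - 8)*(q - 3)^2*(q - 1)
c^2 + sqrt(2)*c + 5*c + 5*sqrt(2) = (c + 5)*(c + sqrt(2))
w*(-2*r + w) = -2*r*w + w^2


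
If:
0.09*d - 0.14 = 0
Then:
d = 1.56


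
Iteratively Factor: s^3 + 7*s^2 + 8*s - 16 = (s - 1)*(s^2 + 8*s + 16) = (s - 1)*(s + 4)*(s + 4)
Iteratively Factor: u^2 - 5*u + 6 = (u - 3)*(u - 2)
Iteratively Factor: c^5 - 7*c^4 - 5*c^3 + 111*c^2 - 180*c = (c - 5)*(c^4 - 2*c^3 - 15*c^2 + 36*c) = (c - 5)*(c - 3)*(c^3 + c^2 - 12*c) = (c - 5)*(c - 3)*(c + 4)*(c^2 - 3*c) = (c - 5)*(c - 3)^2*(c + 4)*(c)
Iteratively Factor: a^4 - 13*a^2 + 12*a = (a + 4)*(a^3 - 4*a^2 + 3*a) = (a - 1)*(a + 4)*(a^2 - 3*a) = (a - 3)*(a - 1)*(a + 4)*(a)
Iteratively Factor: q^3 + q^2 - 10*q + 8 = (q - 1)*(q^2 + 2*q - 8) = (q - 1)*(q + 4)*(q - 2)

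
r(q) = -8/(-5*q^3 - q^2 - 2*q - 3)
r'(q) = -8*(15*q^2 + 2*q + 2)/(-5*q^3 - q^2 - 2*q - 3)^2 = 8*(-15*q^2 - 2*q - 2)/(5*q^3 + q^2 + 2*q + 3)^2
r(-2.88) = -0.07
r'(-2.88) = -0.07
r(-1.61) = -0.43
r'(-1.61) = -0.88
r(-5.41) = -0.01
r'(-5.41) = -0.01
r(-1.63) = -0.42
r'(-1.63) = -0.83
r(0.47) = 1.71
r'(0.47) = -2.28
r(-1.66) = -0.39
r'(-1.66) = -0.77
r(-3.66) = -0.03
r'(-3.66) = -0.03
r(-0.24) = 3.19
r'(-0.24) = -3.03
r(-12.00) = 0.00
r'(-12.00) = 0.00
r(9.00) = 0.00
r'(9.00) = 0.00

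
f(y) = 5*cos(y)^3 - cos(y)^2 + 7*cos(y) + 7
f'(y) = -15*sin(y)*cos(y)^2 + 2*sin(y)*cos(y) - 7*sin(y)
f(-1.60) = 6.79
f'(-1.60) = 7.07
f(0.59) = 14.99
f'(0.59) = -8.73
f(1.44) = 7.91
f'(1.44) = -6.93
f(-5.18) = 10.41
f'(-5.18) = -8.16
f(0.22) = 17.53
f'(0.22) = -4.22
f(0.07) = 17.95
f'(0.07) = -1.39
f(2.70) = -3.84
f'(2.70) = -9.00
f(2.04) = 3.17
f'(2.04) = -9.79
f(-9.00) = -3.99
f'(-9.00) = 8.77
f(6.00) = 17.23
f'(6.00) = 5.28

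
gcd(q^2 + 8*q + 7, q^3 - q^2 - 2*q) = q + 1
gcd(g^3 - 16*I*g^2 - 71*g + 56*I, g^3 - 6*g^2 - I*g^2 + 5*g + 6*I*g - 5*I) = g - I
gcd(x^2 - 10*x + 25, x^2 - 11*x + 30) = x - 5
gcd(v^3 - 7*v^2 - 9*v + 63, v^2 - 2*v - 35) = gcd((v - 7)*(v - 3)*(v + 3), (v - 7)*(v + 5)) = v - 7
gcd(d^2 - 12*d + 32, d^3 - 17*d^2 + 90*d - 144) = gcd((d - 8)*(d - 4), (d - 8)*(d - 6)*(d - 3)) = d - 8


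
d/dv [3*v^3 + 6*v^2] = 3*v*(3*v + 4)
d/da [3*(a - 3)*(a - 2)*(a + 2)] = 9*a^2 - 18*a - 12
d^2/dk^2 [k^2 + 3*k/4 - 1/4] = 2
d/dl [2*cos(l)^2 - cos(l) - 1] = (1 - 4*cos(l))*sin(l)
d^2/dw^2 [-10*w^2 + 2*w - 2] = -20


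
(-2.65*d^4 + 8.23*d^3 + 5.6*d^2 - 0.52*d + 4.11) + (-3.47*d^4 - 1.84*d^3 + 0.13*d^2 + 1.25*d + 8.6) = -6.12*d^4 + 6.39*d^3 + 5.73*d^2 + 0.73*d + 12.71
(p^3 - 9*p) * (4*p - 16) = 4*p^4 - 16*p^3 - 36*p^2 + 144*p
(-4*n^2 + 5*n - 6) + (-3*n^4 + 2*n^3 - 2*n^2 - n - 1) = -3*n^4 + 2*n^3 - 6*n^2 + 4*n - 7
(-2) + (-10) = -12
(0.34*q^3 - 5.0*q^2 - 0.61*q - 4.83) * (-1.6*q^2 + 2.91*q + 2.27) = -0.544*q^5 + 8.9894*q^4 - 12.8022*q^3 - 5.3971*q^2 - 15.44*q - 10.9641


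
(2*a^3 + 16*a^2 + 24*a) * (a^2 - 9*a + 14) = 2*a^5 - 2*a^4 - 92*a^3 + 8*a^2 + 336*a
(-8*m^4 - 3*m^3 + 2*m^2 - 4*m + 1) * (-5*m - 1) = 40*m^5 + 23*m^4 - 7*m^3 + 18*m^2 - m - 1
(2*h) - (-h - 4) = 3*h + 4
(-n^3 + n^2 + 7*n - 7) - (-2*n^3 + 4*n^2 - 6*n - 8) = n^3 - 3*n^2 + 13*n + 1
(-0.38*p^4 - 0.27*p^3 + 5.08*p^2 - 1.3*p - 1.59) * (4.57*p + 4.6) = -1.7366*p^5 - 2.9819*p^4 + 21.9736*p^3 + 17.427*p^2 - 13.2463*p - 7.314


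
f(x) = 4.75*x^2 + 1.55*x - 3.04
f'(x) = 9.5*x + 1.55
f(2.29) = 25.42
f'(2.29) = 23.30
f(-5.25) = 119.74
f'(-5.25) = -48.32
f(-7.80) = 273.86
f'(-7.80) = -72.55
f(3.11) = 47.72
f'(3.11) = 31.10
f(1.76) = 14.40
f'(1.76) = 18.27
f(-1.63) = 7.05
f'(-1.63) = -13.94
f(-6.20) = 169.94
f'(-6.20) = -57.35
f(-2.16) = 15.77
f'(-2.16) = -18.97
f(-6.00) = 158.66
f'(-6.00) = -55.45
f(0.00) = -3.04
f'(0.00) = 1.55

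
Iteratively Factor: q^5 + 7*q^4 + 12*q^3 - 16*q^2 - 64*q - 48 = (q + 2)*(q^4 + 5*q^3 + 2*q^2 - 20*q - 24) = (q + 2)^2*(q^3 + 3*q^2 - 4*q - 12) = (q + 2)^3*(q^2 + q - 6) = (q + 2)^3*(q + 3)*(q - 2)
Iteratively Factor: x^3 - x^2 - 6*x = (x)*(x^2 - x - 6) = x*(x + 2)*(x - 3)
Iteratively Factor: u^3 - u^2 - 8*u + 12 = (u - 2)*(u^2 + u - 6) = (u - 2)^2*(u + 3)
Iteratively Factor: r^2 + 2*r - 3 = (r - 1)*(r + 3)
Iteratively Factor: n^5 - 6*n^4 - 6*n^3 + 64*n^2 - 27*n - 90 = (n + 3)*(n^4 - 9*n^3 + 21*n^2 + n - 30) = (n - 5)*(n + 3)*(n^3 - 4*n^2 + n + 6) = (n - 5)*(n - 3)*(n + 3)*(n^2 - n - 2) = (n - 5)*(n - 3)*(n + 1)*(n + 3)*(n - 2)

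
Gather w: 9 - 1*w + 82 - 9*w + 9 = 100 - 10*w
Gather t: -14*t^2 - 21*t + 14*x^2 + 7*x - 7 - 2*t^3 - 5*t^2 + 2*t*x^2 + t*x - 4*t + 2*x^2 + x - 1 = -2*t^3 - 19*t^2 + t*(2*x^2 + x - 25) + 16*x^2 + 8*x - 8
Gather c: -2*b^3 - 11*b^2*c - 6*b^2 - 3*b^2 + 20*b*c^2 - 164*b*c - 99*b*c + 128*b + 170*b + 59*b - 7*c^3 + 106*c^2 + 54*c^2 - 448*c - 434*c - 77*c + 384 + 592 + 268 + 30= -2*b^3 - 9*b^2 + 357*b - 7*c^3 + c^2*(20*b + 160) + c*(-11*b^2 - 263*b - 959) + 1274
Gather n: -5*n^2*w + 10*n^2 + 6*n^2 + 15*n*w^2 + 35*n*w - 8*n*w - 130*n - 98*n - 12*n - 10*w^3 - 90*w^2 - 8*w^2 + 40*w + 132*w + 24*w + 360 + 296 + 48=n^2*(16 - 5*w) + n*(15*w^2 + 27*w - 240) - 10*w^3 - 98*w^2 + 196*w + 704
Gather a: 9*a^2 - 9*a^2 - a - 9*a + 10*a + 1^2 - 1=0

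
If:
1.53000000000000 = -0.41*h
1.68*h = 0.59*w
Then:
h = -3.73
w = -10.63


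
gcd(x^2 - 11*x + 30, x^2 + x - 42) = x - 6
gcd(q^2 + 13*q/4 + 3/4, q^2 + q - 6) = q + 3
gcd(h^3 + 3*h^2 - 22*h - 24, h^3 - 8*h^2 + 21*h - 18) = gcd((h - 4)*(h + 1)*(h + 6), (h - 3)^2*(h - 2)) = 1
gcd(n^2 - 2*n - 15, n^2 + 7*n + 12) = n + 3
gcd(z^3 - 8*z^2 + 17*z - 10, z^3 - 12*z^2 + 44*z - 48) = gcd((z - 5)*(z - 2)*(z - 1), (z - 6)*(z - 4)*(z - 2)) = z - 2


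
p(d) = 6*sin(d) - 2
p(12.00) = -5.22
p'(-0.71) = 4.55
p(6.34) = -1.66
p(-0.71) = -5.91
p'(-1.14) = 2.51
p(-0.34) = -4.00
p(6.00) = -3.68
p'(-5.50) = 4.25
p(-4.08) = 2.84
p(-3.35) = -0.76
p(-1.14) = -7.45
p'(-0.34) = 5.66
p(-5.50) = 2.23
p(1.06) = 3.23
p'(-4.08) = -3.55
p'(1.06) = 2.93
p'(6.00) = 5.76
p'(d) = 6*cos(d)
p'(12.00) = 5.06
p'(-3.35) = -5.87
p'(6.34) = 5.99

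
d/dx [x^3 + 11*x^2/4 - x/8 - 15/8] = 3*x^2 + 11*x/2 - 1/8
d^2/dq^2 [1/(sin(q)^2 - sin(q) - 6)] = (4*sin(q)^4 - 3*sin(q)^3 + 19*sin(q)^2 - 14)/(sin(q) + cos(q)^2 + 5)^3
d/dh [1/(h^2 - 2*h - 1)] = 2*(1 - h)/(-h^2 + 2*h + 1)^2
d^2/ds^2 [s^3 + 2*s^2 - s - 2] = 6*s + 4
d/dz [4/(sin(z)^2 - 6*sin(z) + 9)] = -8*cos(z)/(sin(z) - 3)^3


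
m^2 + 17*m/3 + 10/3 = (m + 2/3)*(m + 5)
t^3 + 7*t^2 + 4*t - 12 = (t - 1)*(t + 2)*(t + 6)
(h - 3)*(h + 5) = h^2 + 2*h - 15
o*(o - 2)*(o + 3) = o^3 + o^2 - 6*o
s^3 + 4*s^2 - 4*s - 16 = (s - 2)*(s + 2)*(s + 4)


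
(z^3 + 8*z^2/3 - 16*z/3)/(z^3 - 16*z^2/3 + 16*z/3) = (z + 4)/(z - 4)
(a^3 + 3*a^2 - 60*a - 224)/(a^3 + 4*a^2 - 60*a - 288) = (a^2 + 11*a + 28)/(a^2 + 12*a + 36)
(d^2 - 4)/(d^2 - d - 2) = (d + 2)/(d + 1)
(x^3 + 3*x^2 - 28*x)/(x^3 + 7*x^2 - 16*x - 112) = x/(x + 4)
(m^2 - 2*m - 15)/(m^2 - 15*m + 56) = (m^2 - 2*m - 15)/(m^2 - 15*m + 56)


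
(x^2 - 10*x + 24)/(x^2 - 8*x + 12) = (x - 4)/(x - 2)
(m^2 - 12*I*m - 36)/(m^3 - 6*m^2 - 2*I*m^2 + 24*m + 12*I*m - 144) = (m - 6*I)/(m^2 + m*(-6 + 4*I) - 24*I)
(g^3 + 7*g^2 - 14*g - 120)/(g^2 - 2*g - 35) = (g^2 + 2*g - 24)/(g - 7)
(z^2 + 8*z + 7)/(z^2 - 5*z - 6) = (z + 7)/(z - 6)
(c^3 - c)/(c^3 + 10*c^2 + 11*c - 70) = (c^3 - c)/(c^3 + 10*c^2 + 11*c - 70)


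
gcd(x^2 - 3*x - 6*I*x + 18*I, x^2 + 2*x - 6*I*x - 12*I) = x - 6*I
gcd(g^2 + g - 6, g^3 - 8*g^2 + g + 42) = 1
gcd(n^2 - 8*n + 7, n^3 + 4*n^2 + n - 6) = n - 1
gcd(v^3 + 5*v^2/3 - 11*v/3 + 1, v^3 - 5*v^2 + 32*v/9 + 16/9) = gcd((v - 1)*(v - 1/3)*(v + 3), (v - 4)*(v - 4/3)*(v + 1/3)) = 1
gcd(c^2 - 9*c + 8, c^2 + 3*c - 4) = c - 1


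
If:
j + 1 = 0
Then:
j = -1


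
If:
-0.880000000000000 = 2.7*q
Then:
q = -0.33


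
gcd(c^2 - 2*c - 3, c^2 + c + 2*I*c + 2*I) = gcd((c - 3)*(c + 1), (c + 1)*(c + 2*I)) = c + 1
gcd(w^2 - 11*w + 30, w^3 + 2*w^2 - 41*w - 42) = w - 6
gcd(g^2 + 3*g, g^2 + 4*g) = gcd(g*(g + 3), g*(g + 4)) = g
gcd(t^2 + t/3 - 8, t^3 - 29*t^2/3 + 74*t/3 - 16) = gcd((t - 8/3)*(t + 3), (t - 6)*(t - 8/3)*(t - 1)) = t - 8/3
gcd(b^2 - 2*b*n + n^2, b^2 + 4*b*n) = 1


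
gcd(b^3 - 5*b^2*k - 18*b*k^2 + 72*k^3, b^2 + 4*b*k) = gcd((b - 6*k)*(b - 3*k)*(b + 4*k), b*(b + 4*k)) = b + 4*k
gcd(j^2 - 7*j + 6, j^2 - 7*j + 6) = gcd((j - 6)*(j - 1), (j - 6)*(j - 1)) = j^2 - 7*j + 6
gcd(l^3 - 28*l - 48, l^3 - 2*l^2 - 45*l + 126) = l - 6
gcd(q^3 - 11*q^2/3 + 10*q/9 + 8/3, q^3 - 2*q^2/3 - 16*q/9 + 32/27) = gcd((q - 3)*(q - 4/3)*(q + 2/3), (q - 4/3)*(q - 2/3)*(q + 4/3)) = q - 4/3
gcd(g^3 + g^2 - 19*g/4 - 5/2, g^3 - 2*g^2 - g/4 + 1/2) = g^2 - 3*g/2 - 1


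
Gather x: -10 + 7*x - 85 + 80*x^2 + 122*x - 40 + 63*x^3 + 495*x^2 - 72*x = 63*x^3 + 575*x^2 + 57*x - 135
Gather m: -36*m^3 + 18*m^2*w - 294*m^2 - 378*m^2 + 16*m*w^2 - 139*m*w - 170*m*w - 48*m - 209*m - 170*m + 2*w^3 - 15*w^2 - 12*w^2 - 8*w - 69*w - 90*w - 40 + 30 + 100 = -36*m^3 + m^2*(18*w - 672) + m*(16*w^2 - 309*w - 427) + 2*w^3 - 27*w^2 - 167*w + 90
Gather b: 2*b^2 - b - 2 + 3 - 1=2*b^2 - b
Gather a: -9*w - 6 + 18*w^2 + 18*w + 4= 18*w^2 + 9*w - 2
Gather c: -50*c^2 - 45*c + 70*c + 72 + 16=-50*c^2 + 25*c + 88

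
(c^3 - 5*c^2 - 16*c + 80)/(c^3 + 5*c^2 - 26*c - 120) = (c - 4)/(c + 6)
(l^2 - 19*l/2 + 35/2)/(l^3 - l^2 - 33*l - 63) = (l - 5/2)/(l^2 + 6*l + 9)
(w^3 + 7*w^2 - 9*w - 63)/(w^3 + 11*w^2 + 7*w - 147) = (w + 3)/(w + 7)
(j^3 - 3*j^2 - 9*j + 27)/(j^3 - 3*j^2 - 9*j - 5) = (-j^3 + 3*j^2 + 9*j - 27)/(-j^3 + 3*j^2 + 9*j + 5)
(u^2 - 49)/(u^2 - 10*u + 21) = (u + 7)/(u - 3)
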